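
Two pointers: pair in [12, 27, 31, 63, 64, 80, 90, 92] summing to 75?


lo=0(12)+hi=7(92)=104
lo=0(12)+hi=6(90)=102
lo=0(12)+hi=5(80)=92
lo=0(12)+hi=4(64)=76
lo=0(12)+hi=3(63)=75

Yes: 12+63=75


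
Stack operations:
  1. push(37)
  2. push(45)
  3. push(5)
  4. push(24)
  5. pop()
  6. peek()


push(37) -> [37]
push(45) -> [37, 45]
push(5) -> [37, 45, 5]
push(24) -> [37, 45, 5, 24]
pop()->24, [37, 45, 5]
peek()->5

Final stack: [37, 45, 5]


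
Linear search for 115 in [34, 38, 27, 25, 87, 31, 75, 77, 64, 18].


i=0: 34!=115
i=1: 38!=115
i=2: 27!=115
i=3: 25!=115
i=4: 87!=115
i=5: 31!=115
i=6: 75!=115
i=7: 77!=115
i=8: 64!=115
i=9: 18!=115

Not found, 10 comps


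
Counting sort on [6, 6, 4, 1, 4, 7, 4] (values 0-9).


Input: [6, 6, 4, 1, 4, 7, 4]
Counts: [0, 1, 0, 0, 3, 0, 2, 1, 0, 0]

Sorted: [1, 4, 4, 4, 6, 6, 7]


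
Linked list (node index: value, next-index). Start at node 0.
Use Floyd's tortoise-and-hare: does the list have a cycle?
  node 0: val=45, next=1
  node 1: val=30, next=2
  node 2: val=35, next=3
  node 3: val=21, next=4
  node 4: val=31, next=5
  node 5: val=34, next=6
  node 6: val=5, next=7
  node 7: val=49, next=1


Floyd's tortoise (slow, +1) and hare (fast, +2):
  init: slow=0, fast=0
  step 1: slow=1, fast=2
  step 2: slow=2, fast=4
  step 3: slow=3, fast=6
  step 4: slow=4, fast=1
  step 5: slow=5, fast=3
  step 6: slow=6, fast=5
  step 7: slow=7, fast=7
  slow == fast at node 7: cycle detected

Cycle: yes


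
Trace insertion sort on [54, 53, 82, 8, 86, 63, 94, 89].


Initial: [54, 53, 82, 8, 86, 63, 94, 89]
Insert 53: [53, 54, 82, 8, 86, 63, 94, 89]
Insert 82: [53, 54, 82, 8, 86, 63, 94, 89]
Insert 8: [8, 53, 54, 82, 86, 63, 94, 89]
Insert 86: [8, 53, 54, 82, 86, 63, 94, 89]
Insert 63: [8, 53, 54, 63, 82, 86, 94, 89]
Insert 94: [8, 53, 54, 63, 82, 86, 94, 89]
Insert 89: [8, 53, 54, 63, 82, 86, 89, 94]

Sorted: [8, 53, 54, 63, 82, 86, 89, 94]


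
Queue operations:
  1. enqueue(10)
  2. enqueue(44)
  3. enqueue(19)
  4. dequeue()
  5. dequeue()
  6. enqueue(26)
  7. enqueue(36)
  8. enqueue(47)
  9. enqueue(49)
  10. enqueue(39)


enqueue(10) -> [10]
enqueue(44) -> [10, 44]
enqueue(19) -> [10, 44, 19]
dequeue()->10, [44, 19]
dequeue()->44, [19]
enqueue(26) -> [19, 26]
enqueue(36) -> [19, 26, 36]
enqueue(47) -> [19, 26, 36, 47]
enqueue(49) -> [19, 26, 36, 47, 49]
enqueue(39) -> [19, 26, 36, 47, 49, 39]

Final queue: [19, 26, 36, 47, 49, 39]


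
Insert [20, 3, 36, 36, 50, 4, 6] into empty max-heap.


Insert 20: [20]
Insert 3: [20, 3]
Insert 36: [36, 3, 20]
Insert 36: [36, 36, 20, 3]
Insert 50: [50, 36, 20, 3, 36]
Insert 4: [50, 36, 20, 3, 36, 4]
Insert 6: [50, 36, 20, 3, 36, 4, 6]

Final heap: [50, 36, 20, 3, 36, 4, 6]


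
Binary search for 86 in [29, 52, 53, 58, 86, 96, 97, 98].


Step 1: lo=0, hi=7, mid=3, val=58
Step 2: lo=4, hi=7, mid=5, val=96
Step 3: lo=4, hi=4, mid=4, val=86

Found at index 4


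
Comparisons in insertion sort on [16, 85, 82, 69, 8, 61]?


Algorithm: insertion sort
Input: [16, 85, 82, 69, 8, 61]
Sorted: [8, 16, 61, 69, 82, 85]

14


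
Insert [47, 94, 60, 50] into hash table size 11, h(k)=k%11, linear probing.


Insert 47: h=3 -> slot 3
Insert 94: h=6 -> slot 6
Insert 60: h=5 -> slot 5
Insert 50: h=6, 1 probes -> slot 7

Table: [None, None, None, 47, None, 60, 94, 50, None, None, None]


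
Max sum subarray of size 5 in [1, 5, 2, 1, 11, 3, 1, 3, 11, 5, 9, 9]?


[0:5]: 20
[1:6]: 22
[2:7]: 18
[3:8]: 19
[4:9]: 29
[5:10]: 23
[6:11]: 29
[7:12]: 37

Max: 37 at [7:12]


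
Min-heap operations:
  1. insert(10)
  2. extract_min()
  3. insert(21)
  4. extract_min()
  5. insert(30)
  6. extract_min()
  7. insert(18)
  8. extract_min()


insert(10) -> [10]
extract_min()->10, []
insert(21) -> [21]
extract_min()->21, []
insert(30) -> [30]
extract_min()->30, []
insert(18) -> [18]
extract_min()->18, []

Final heap: []


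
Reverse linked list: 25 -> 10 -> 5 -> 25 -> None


Step 1: curr=25, set curr.next=prev(None) | reversed so far: 25
Step 2: curr=10, set curr.next=prev(25) | reversed so far: 10 -> 25
Step 3: curr=5, set curr.next=prev(10) | reversed so far: 5 -> 10 -> 25
Step 4: curr=25, set curr.next=prev(5) | reversed so far: 25 -> 5 -> 10 -> 25

25 -> 5 -> 10 -> 25 -> None


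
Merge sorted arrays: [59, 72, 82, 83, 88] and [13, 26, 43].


Take 13 from B
Take 26 from B
Take 43 from B

Merged: [13, 26, 43, 59, 72, 82, 83, 88]


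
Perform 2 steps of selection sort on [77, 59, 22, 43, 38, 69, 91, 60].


Initial: [77, 59, 22, 43, 38, 69, 91, 60]
Step 1: min=22 at 2
  Swap: [22, 59, 77, 43, 38, 69, 91, 60]
Step 2: min=38 at 4
  Swap: [22, 38, 77, 43, 59, 69, 91, 60]

After 2 steps: [22, 38, 77, 43, 59, 69, 91, 60]


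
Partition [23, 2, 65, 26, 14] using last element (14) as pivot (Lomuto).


Pivot: 14
  2 <= 14: swap -> [2, 23, 65, 26, 14]
Place pivot at 1: [2, 14, 65, 26, 23]

Partitioned: [2, 14, 65, 26, 23]


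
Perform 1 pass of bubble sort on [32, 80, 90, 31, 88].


Initial: [32, 80, 90, 31, 88]
Pass 1: [32, 80, 31, 88, 90] (2 swaps)

After 1 pass: [32, 80, 31, 88, 90]


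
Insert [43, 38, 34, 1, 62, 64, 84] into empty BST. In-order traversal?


Insert 43: root
Insert 38: L from 43
Insert 34: L from 43 -> L from 38
Insert 1: L from 43 -> L from 38 -> L from 34
Insert 62: R from 43
Insert 64: R from 43 -> R from 62
Insert 84: R from 43 -> R from 62 -> R from 64

In-order: [1, 34, 38, 43, 62, 64, 84]


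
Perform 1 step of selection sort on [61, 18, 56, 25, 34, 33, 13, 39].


Initial: [61, 18, 56, 25, 34, 33, 13, 39]
Step 1: min=13 at 6
  Swap: [13, 18, 56, 25, 34, 33, 61, 39]

After 1 step: [13, 18, 56, 25, 34, 33, 61, 39]


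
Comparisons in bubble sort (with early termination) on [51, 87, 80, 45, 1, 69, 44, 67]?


Algorithm: bubble sort (with early termination)
Input: [51, 87, 80, 45, 1, 69, 44, 67]
Sorted: [1, 44, 45, 51, 67, 69, 80, 87]

27


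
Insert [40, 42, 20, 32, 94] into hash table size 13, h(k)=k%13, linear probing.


Insert 40: h=1 -> slot 1
Insert 42: h=3 -> slot 3
Insert 20: h=7 -> slot 7
Insert 32: h=6 -> slot 6
Insert 94: h=3, 1 probes -> slot 4

Table: [None, 40, None, 42, 94, None, 32, 20, None, None, None, None, None]


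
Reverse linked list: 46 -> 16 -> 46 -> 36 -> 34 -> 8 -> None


Step 1: curr=46, set curr.next=prev(None) | reversed so far: 46
Step 2: curr=16, set curr.next=prev(46) | reversed so far: 16 -> 46
Step 3: curr=46, set curr.next=prev(16) | reversed so far: 46 -> 16 -> 46
Step 4: curr=36, set curr.next=prev(46) | reversed so far: 36 -> 46 -> 16 -> 46
Step 5: curr=34, set curr.next=prev(36) | reversed so far: 34 -> 36 -> 46 -> 16 -> 46
Step 6: curr=8, set curr.next=prev(34) | reversed so far: 8 -> 34 -> 36 -> 46 -> 16 -> 46

8 -> 34 -> 36 -> 46 -> 16 -> 46 -> None


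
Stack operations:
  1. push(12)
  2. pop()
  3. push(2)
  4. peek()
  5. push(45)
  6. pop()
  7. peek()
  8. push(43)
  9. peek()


push(12) -> [12]
pop()->12, []
push(2) -> [2]
peek()->2
push(45) -> [2, 45]
pop()->45, [2]
peek()->2
push(43) -> [2, 43]
peek()->43

Final stack: [2, 43]


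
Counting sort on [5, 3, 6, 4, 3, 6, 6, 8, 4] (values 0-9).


Input: [5, 3, 6, 4, 3, 6, 6, 8, 4]
Counts: [0, 0, 0, 2, 2, 1, 3, 0, 1, 0]

Sorted: [3, 3, 4, 4, 5, 6, 6, 6, 8]


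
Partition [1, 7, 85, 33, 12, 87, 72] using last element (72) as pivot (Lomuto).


Pivot: 72
  1 <= 72: advance i (no swap)
  7 <= 72: advance i (no swap)
  33 <= 72: swap -> [1, 7, 33, 85, 12, 87, 72]
  12 <= 72: swap -> [1, 7, 33, 12, 85, 87, 72]
Place pivot at 4: [1, 7, 33, 12, 72, 87, 85]

Partitioned: [1, 7, 33, 12, 72, 87, 85]


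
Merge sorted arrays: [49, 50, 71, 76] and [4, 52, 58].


Take 4 from B
Take 49 from A
Take 50 from A
Take 52 from B
Take 58 from B

Merged: [4, 49, 50, 52, 58, 71, 76]


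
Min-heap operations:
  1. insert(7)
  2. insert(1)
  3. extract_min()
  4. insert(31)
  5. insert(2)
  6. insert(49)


insert(7) -> [7]
insert(1) -> [1, 7]
extract_min()->1, [7]
insert(31) -> [7, 31]
insert(2) -> [2, 31, 7]
insert(49) -> [2, 31, 7, 49]

Final heap: [2, 31, 7, 49]


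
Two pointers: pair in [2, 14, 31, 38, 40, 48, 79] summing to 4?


lo=0(2)+hi=6(79)=81
lo=0(2)+hi=5(48)=50
lo=0(2)+hi=4(40)=42
lo=0(2)+hi=3(38)=40
lo=0(2)+hi=2(31)=33
lo=0(2)+hi=1(14)=16

No pair found


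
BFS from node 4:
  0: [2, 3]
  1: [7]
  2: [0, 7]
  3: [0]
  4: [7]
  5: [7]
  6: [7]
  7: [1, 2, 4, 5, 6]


Visit 4, enqueue [7]
Visit 7, enqueue [1, 2, 5, 6]
Visit 1, enqueue []
Visit 2, enqueue [0]
Visit 5, enqueue []
Visit 6, enqueue []
Visit 0, enqueue [3]
Visit 3, enqueue []

BFS order: [4, 7, 1, 2, 5, 6, 0, 3]


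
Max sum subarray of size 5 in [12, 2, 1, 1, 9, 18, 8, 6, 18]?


[0:5]: 25
[1:6]: 31
[2:7]: 37
[3:8]: 42
[4:9]: 59

Max: 59 at [4:9]


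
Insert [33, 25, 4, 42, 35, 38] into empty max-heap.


Insert 33: [33]
Insert 25: [33, 25]
Insert 4: [33, 25, 4]
Insert 42: [42, 33, 4, 25]
Insert 35: [42, 35, 4, 25, 33]
Insert 38: [42, 35, 38, 25, 33, 4]

Final heap: [42, 35, 38, 25, 33, 4]


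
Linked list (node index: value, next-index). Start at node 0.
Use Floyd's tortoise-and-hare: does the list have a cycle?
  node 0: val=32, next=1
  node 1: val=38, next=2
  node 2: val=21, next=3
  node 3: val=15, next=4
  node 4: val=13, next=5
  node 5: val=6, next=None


Floyd's tortoise (slow, +1) and hare (fast, +2):
  init: slow=0, fast=0
  step 1: slow=1, fast=2
  step 2: slow=2, fast=4
  step 3: fast 4->5->None, no cycle

Cycle: no


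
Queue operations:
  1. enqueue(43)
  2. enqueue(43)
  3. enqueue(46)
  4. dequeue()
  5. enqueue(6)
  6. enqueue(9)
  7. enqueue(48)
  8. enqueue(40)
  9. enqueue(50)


enqueue(43) -> [43]
enqueue(43) -> [43, 43]
enqueue(46) -> [43, 43, 46]
dequeue()->43, [43, 46]
enqueue(6) -> [43, 46, 6]
enqueue(9) -> [43, 46, 6, 9]
enqueue(48) -> [43, 46, 6, 9, 48]
enqueue(40) -> [43, 46, 6, 9, 48, 40]
enqueue(50) -> [43, 46, 6, 9, 48, 40, 50]

Final queue: [43, 46, 6, 9, 48, 40, 50]


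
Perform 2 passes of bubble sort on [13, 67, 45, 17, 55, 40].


Initial: [13, 67, 45, 17, 55, 40]
Pass 1: [13, 45, 17, 55, 40, 67] (4 swaps)
Pass 2: [13, 17, 45, 40, 55, 67] (2 swaps)

After 2 passes: [13, 17, 45, 40, 55, 67]


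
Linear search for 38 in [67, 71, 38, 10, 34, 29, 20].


i=0: 67!=38
i=1: 71!=38
i=2: 38==38 found!

Found at 2, 3 comps


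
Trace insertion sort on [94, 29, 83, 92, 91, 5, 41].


Initial: [94, 29, 83, 92, 91, 5, 41]
Insert 29: [29, 94, 83, 92, 91, 5, 41]
Insert 83: [29, 83, 94, 92, 91, 5, 41]
Insert 92: [29, 83, 92, 94, 91, 5, 41]
Insert 91: [29, 83, 91, 92, 94, 5, 41]
Insert 5: [5, 29, 83, 91, 92, 94, 41]
Insert 41: [5, 29, 41, 83, 91, 92, 94]

Sorted: [5, 29, 41, 83, 91, 92, 94]


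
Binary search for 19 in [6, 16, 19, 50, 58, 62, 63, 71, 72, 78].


Step 1: lo=0, hi=9, mid=4, val=58
Step 2: lo=0, hi=3, mid=1, val=16
Step 3: lo=2, hi=3, mid=2, val=19

Found at index 2


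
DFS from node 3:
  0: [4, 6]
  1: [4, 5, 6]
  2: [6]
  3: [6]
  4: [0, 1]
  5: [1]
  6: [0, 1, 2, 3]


Visit 3, push [6]
Visit 6, push [2, 1, 0]
Visit 0, push [4]
Visit 4, push [1]
Visit 1, push [5]
Visit 5, push []
Visit 2, push []

DFS order: [3, 6, 0, 4, 1, 5, 2]


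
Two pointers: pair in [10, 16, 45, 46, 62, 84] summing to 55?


lo=0(10)+hi=5(84)=94
lo=0(10)+hi=4(62)=72
lo=0(10)+hi=3(46)=56
lo=0(10)+hi=2(45)=55

Yes: 10+45=55


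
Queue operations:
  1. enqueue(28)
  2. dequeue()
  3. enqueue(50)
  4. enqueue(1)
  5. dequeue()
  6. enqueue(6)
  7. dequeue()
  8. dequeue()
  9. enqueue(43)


enqueue(28) -> [28]
dequeue()->28, []
enqueue(50) -> [50]
enqueue(1) -> [50, 1]
dequeue()->50, [1]
enqueue(6) -> [1, 6]
dequeue()->1, [6]
dequeue()->6, []
enqueue(43) -> [43]

Final queue: [43]


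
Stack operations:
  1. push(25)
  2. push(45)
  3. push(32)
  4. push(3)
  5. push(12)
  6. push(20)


push(25) -> [25]
push(45) -> [25, 45]
push(32) -> [25, 45, 32]
push(3) -> [25, 45, 32, 3]
push(12) -> [25, 45, 32, 3, 12]
push(20) -> [25, 45, 32, 3, 12, 20]

Final stack: [25, 45, 32, 3, 12, 20]


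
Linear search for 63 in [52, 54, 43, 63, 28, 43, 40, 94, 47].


i=0: 52!=63
i=1: 54!=63
i=2: 43!=63
i=3: 63==63 found!

Found at 3, 4 comps


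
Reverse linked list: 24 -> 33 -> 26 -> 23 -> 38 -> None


Step 1: curr=24, set curr.next=prev(None) | reversed so far: 24
Step 2: curr=33, set curr.next=prev(24) | reversed so far: 33 -> 24
Step 3: curr=26, set curr.next=prev(33) | reversed so far: 26 -> 33 -> 24
Step 4: curr=23, set curr.next=prev(26) | reversed so far: 23 -> 26 -> 33 -> 24
Step 5: curr=38, set curr.next=prev(23) | reversed so far: 38 -> 23 -> 26 -> 33 -> 24

38 -> 23 -> 26 -> 33 -> 24 -> None


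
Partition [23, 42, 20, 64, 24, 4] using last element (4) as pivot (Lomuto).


Pivot: 4
Place pivot at 0: [4, 42, 20, 64, 24, 23]

Partitioned: [4, 42, 20, 64, 24, 23]


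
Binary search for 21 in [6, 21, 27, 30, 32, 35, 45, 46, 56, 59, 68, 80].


Step 1: lo=0, hi=11, mid=5, val=35
Step 2: lo=0, hi=4, mid=2, val=27
Step 3: lo=0, hi=1, mid=0, val=6
Step 4: lo=1, hi=1, mid=1, val=21

Found at index 1


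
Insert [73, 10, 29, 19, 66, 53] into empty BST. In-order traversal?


Insert 73: root
Insert 10: L from 73
Insert 29: L from 73 -> R from 10
Insert 19: L from 73 -> R from 10 -> L from 29
Insert 66: L from 73 -> R from 10 -> R from 29
Insert 53: L from 73 -> R from 10 -> R from 29 -> L from 66

In-order: [10, 19, 29, 53, 66, 73]


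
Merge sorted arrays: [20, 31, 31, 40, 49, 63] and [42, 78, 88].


Take 20 from A
Take 31 from A
Take 31 from A
Take 40 from A
Take 42 from B
Take 49 from A
Take 63 from A

Merged: [20, 31, 31, 40, 42, 49, 63, 78, 88]


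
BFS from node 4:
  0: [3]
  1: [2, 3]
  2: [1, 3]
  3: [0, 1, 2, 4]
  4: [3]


Visit 4, enqueue [3]
Visit 3, enqueue [0, 1, 2]
Visit 0, enqueue []
Visit 1, enqueue []
Visit 2, enqueue []

BFS order: [4, 3, 0, 1, 2]


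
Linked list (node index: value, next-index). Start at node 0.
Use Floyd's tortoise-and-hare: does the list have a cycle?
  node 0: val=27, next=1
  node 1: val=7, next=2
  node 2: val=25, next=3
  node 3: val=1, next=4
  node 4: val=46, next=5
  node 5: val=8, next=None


Floyd's tortoise (slow, +1) and hare (fast, +2):
  init: slow=0, fast=0
  step 1: slow=1, fast=2
  step 2: slow=2, fast=4
  step 3: fast 4->5->None, no cycle

Cycle: no


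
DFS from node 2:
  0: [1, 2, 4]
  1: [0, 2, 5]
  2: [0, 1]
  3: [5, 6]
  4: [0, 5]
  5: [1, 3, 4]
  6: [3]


Visit 2, push [1, 0]
Visit 0, push [4, 1]
Visit 1, push [5]
Visit 5, push [4, 3]
Visit 3, push [6]
Visit 6, push []
Visit 4, push []

DFS order: [2, 0, 1, 5, 3, 6, 4]


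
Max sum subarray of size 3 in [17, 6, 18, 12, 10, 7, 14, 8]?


[0:3]: 41
[1:4]: 36
[2:5]: 40
[3:6]: 29
[4:7]: 31
[5:8]: 29

Max: 41 at [0:3]


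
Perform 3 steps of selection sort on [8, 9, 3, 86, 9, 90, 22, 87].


Initial: [8, 9, 3, 86, 9, 90, 22, 87]
Step 1: min=3 at 2
  Swap: [3, 9, 8, 86, 9, 90, 22, 87]
Step 2: min=8 at 2
  Swap: [3, 8, 9, 86, 9, 90, 22, 87]
Step 3: min=9 at 2
  Swap: [3, 8, 9, 86, 9, 90, 22, 87]

After 3 steps: [3, 8, 9, 86, 9, 90, 22, 87]


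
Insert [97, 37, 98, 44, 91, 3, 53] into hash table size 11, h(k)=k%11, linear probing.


Insert 97: h=9 -> slot 9
Insert 37: h=4 -> slot 4
Insert 98: h=10 -> slot 10
Insert 44: h=0 -> slot 0
Insert 91: h=3 -> slot 3
Insert 3: h=3, 2 probes -> slot 5
Insert 53: h=9, 3 probes -> slot 1

Table: [44, 53, None, 91, 37, 3, None, None, None, 97, 98]


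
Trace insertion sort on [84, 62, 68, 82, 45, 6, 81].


Initial: [84, 62, 68, 82, 45, 6, 81]
Insert 62: [62, 84, 68, 82, 45, 6, 81]
Insert 68: [62, 68, 84, 82, 45, 6, 81]
Insert 82: [62, 68, 82, 84, 45, 6, 81]
Insert 45: [45, 62, 68, 82, 84, 6, 81]
Insert 6: [6, 45, 62, 68, 82, 84, 81]
Insert 81: [6, 45, 62, 68, 81, 82, 84]

Sorted: [6, 45, 62, 68, 81, 82, 84]


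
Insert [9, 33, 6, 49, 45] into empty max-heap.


Insert 9: [9]
Insert 33: [33, 9]
Insert 6: [33, 9, 6]
Insert 49: [49, 33, 6, 9]
Insert 45: [49, 45, 6, 9, 33]

Final heap: [49, 45, 6, 9, 33]


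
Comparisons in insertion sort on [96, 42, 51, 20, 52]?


Algorithm: insertion sort
Input: [96, 42, 51, 20, 52]
Sorted: [20, 42, 51, 52, 96]

8


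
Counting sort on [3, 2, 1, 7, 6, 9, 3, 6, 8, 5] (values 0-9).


Input: [3, 2, 1, 7, 6, 9, 3, 6, 8, 5]
Counts: [0, 1, 1, 2, 0, 1, 2, 1, 1, 1]

Sorted: [1, 2, 3, 3, 5, 6, 6, 7, 8, 9]


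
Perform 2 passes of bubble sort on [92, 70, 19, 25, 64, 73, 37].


Initial: [92, 70, 19, 25, 64, 73, 37]
Pass 1: [70, 19, 25, 64, 73, 37, 92] (6 swaps)
Pass 2: [19, 25, 64, 70, 37, 73, 92] (4 swaps)

After 2 passes: [19, 25, 64, 70, 37, 73, 92]


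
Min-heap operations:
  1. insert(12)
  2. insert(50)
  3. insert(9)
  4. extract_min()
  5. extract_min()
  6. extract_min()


insert(12) -> [12]
insert(50) -> [12, 50]
insert(9) -> [9, 50, 12]
extract_min()->9, [12, 50]
extract_min()->12, [50]
extract_min()->50, []

Final heap: []


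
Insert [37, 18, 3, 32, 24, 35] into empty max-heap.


Insert 37: [37]
Insert 18: [37, 18]
Insert 3: [37, 18, 3]
Insert 32: [37, 32, 3, 18]
Insert 24: [37, 32, 3, 18, 24]
Insert 35: [37, 32, 35, 18, 24, 3]

Final heap: [37, 32, 35, 18, 24, 3]


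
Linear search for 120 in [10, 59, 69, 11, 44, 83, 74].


i=0: 10!=120
i=1: 59!=120
i=2: 69!=120
i=3: 11!=120
i=4: 44!=120
i=5: 83!=120
i=6: 74!=120

Not found, 7 comps


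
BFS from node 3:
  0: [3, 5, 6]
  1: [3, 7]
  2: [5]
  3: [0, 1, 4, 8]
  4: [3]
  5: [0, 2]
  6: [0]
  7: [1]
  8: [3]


Visit 3, enqueue [0, 1, 4, 8]
Visit 0, enqueue [5, 6]
Visit 1, enqueue [7]
Visit 4, enqueue []
Visit 8, enqueue []
Visit 5, enqueue [2]
Visit 6, enqueue []
Visit 7, enqueue []
Visit 2, enqueue []

BFS order: [3, 0, 1, 4, 8, 5, 6, 7, 2]


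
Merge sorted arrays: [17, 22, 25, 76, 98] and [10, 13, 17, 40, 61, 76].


Take 10 from B
Take 13 from B
Take 17 from A
Take 17 from B
Take 22 from A
Take 25 from A
Take 40 from B
Take 61 from B
Take 76 from A
Take 76 from B

Merged: [10, 13, 17, 17, 22, 25, 40, 61, 76, 76, 98]


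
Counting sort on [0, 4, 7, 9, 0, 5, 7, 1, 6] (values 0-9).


Input: [0, 4, 7, 9, 0, 5, 7, 1, 6]
Counts: [2, 1, 0, 0, 1, 1, 1, 2, 0, 1]

Sorted: [0, 0, 1, 4, 5, 6, 7, 7, 9]


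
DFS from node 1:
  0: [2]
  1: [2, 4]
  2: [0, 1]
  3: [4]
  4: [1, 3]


Visit 1, push [4, 2]
Visit 2, push [0]
Visit 0, push []
Visit 4, push [3]
Visit 3, push []

DFS order: [1, 2, 0, 4, 3]


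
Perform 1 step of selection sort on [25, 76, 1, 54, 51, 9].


Initial: [25, 76, 1, 54, 51, 9]
Step 1: min=1 at 2
  Swap: [1, 76, 25, 54, 51, 9]

After 1 step: [1, 76, 25, 54, 51, 9]


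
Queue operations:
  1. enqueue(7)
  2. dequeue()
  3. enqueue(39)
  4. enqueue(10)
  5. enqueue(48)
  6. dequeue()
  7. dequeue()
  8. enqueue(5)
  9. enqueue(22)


enqueue(7) -> [7]
dequeue()->7, []
enqueue(39) -> [39]
enqueue(10) -> [39, 10]
enqueue(48) -> [39, 10, 48]
dequeue()->39, [10, 48]
dequeue()->10, [48]
enqueue(5) -> [48, 5]
enqueue(22) -> [48, 5, 22]

Final queue: [48, 5, 22]


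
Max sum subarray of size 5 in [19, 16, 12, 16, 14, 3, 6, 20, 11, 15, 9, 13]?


[0:5]: 77
[1:6]: 61
[2:7]: 51
[3:8]: 59
[4:9]: 54
[5:10]: 55
[6:11]: 61
[7:12]: 68

Max: 77 at [0:5]


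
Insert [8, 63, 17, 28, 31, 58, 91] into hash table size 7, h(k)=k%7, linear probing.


Insert 8: h=1 -> slot 1
Insert 63: h=0 -> slot 0
Insert 17: h=3 -> slot 3
Insert 28: h=0, 2 probes -> slot 2
Insert 31: h=3, 1 probes -> slot 4
Insert 58: h=2, 3 probes -> slot 5
Insert 91: h=0, 6 probes -> slot 6

Table: [63, 8, 28, 17, 31, 58, 91]


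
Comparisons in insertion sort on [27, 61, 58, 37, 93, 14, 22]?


Algorithm: insertion sort
Input: [27, 61, 58, 37, 93, 14, 22]
Sorted: [14, 22, 27, 37, 58, 61, 93]

18


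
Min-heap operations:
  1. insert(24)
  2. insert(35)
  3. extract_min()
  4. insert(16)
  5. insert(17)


insert(24) -> [24]
insert(35) -> [24, 35]
extract_min()->24, [35]
insert(16) -> [16, 35]
insert(17) -> [16, 35, 17]

Final heap: [16, 35, 17]


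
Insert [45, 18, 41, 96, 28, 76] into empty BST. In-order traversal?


Insert 45: root
Insert 18: L from 45
Insert 41: L from 45 -> R from 18
Insert 96: R from 45
Insert 28: L from 45 -> R from 18 -> L from 41
Insert 76: R from 45 -> L from 96

In-order: [18, 28, 41, 45, 76, 96]


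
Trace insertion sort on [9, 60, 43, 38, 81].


Initial: [9, 60, 43, 38, 81]
Insert 60: [9, 60, 43, 38, 81]
Insert 43: [9, 43, 60, 38, 81]
Insert 38: [9, 38, 43, 60, 81]
Insert 81: [9, 38, 43, 60, 81]

Sorted: [9, 38, 43, 60, 81]


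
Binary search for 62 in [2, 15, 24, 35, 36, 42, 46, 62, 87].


Step 1: lo=0, hi=8, mid=4, val=36
Step 2: lo=5, hi=8, mid=6, val=46
Step 3: lo=7, hi=8, mid=7, val=62

Found at index 7


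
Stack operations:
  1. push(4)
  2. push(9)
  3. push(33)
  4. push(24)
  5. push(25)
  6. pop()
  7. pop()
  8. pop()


push(4) -> [4]
push(9) -> [4, 9]
push(33) -> [4, 9, 33]
push(24) -> [4, 9, 33, 24]
push(25) -> [4, 9, 33, 24, 25]
pop()->25, [4, 9, 33, 24]
pop()->24, [4, 9, 33]
pop()->33, [4, 9]

Final stack: [4, 9]


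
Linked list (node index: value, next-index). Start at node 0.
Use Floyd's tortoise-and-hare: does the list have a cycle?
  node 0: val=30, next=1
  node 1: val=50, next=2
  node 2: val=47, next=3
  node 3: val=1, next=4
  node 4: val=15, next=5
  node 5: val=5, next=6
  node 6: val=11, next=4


Floyd's tortoise (slow, +1) and hare (fast, +2):
  init: slow=0, fast=0
  step 1: slow=1, fast=2
  step 2: slow=2, fast=4
  step 3: slow=3, fast=6
  step 4: slow=4, fast=5
  step 5: slow=5, fast=4
  step 6: slow=6, fast=6
  slow == fast at node 6: cycle detected

Cycle: yes


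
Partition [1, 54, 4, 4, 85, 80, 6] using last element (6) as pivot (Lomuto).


Pivot: 6
  1 <= 6: advance i (no swap)
  4 <= 6: swap -> [1, 4, 54, 4, 85, 80, 6]
  4 <= 6: swap -> [1, 4, 4, 54, 85, 80, 6]
Place pivot at 3: [1, 4, 4, 6, 85, 80, 54]

Partitioned: [1, 4, 4, 6, 85, 80, 54]


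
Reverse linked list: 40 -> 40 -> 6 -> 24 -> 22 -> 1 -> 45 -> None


Step 1: curr=40, set curr.next=prev(None) | reversed so far: 40
Step 2: curr=40, set curr.next=prev(40) | reversed so far: 40 -> 40
Step 3: curr=6, set curr.next=prev(40) | reversed so far: 6 -> 40 -> 40
Step 4: curr=24, set curr.next=prev(6) | reversed so far: 24 -> 6 -> 40 -> 40
Step 5: curr=22, set curr.next=prev(24) | reversed so far: 22 -> 24 -> 6 -> 40 -> 40
Step 6: curr=1, set curr.next=prev(22) | reversed so far: 1 -> 22 -> 24 -> 6 -> 40 -> 40
Step 7: curr=45, set curr.next=prev(1) | reversed so far: 45 -> 1 -> 22 -> 24 -> 6 -> 40 -> 40

45 -> 1 -> 22 -> 24 -> 6 -> 40 -> 40 -> None


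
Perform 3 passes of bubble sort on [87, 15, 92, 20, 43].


Initial: [87, 15, 92, 20, 43]
Pass 1: [15, 87, 20, 43, 92] (3 swaps)
Pass 2: [15, 20, 43, 87, 92] (2 swaps)
Pass 3: [15, 20, 43, 87, 92] (0 swaps)

After 3 passes: [15, 20, 43, 87, 92]


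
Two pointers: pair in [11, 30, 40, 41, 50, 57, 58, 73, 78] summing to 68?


lo=0(11)+hi=8(78)=89
lo=0(11)+hi=7(73)=84
lo=0(11)+hi=6(58)=69
lo=0(11)+hi=5(57)=68

Yes: 11+57=68


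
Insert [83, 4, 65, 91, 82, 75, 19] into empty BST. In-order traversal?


Insert 83: root
Insert 4: L from 83
Insert 65: L from 83 -> R from 4
Insert 91: R from 83
Insert 82: L from 83 -> R from 4 -> R from 65
Insert 75: L from 83 -> R from 4 -> R from 65 -> L from 82
Insert 19: L from 83 -> R from 4 -> L from 65

In-order: [4, 19, 65, 75, 82, 83, 91]


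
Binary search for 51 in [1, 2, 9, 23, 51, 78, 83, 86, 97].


Step 1: lo=0, hi=8, mid=4, val=51

Found at index 4


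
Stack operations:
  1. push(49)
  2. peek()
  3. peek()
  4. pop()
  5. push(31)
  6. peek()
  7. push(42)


push(49) -> [49]
peek()->49
peek()->49
pop()->49, []
push(31) -> [31]
peek()->31
push(42) -> [31, 42]

Final stack: [31, 42]


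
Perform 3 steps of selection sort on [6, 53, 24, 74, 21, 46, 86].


Initial: [6, 53, 24, 74, 21, 46, 86]
Step 1: min=6 at 0
  Swap: [6, 53, 24, 74, 21, 46, 86]
Step 2: min=21 at 4
  Swap: [6, 21, 24, 74, 53, 46, 86]
Step 3: min=24 at 2
  Swap: [6, 21, 24, 74, 53, 46, 86]

After 3 steps: [6, 21, 24, 74, 53, 46, 86]


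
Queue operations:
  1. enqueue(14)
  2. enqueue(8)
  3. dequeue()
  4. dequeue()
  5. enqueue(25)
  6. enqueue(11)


enqueue(14) -> [14]
enqueue(8) -> [14, 8]
dequeue()->14, [8]
dequeue()->8, []
enqueue(25) -> [25]
enqueue(11) -> [25, 11]

Final queue: [25, 11]


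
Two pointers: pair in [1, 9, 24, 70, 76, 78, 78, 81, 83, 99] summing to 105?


lo=0(1)+hi=9(99)=100
lo=1(9)+hi=9(99)=108
lo=1(9)+hi=8(83)=92
lo=2(24)+hi=8(83)=107
lo=2(24)+hi=7(81)=105

Yes: 24+81=105


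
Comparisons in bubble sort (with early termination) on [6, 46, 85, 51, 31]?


Algorithm: bubble sort (with early termination)
Input: [6, 46, 85, 51, 31]
Sorted: [6, 31, 46, 51, 85]

10


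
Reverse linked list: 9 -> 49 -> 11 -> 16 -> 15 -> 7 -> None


Step 1: curr=9, set curr.next=prev(None) | reversed so far: 9
Step 2: curr=49, set curr.next=prev(9) | reversed so far: 49 -> 9
Step 3: curr=11, set curr.next=prev(49) | reversed so far: 11 -> 49 -> 9
Step 4: curr=16, set curr.next=prev(11) | reversed so far: 16 -> 11 -> 49 -> 9
Step 5: curr=15, set curr.next=prev(16) | reversed so far: 15 -> 16 -> 11 -> 49 -> 9
Step 6: curr=7, set curr.next=prev(15) | reversed so far: 7 -> 15 -> 16 -> 11 -> 49 -> 9

7 -> 15 -> 16 -> 11 -> 49 -> 9 -> None


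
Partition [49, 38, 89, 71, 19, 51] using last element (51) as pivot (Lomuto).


Pivot: 51
  49 <= 51: advance i (no swap)
  38 <= 51: advance i (no swap)
  19 <= 51: swap -> [49, 38, 19, 71, 89, 51]
Place pivot at 3: [49, 38, 19, 51, 89, 71]

Partitioned: [49, 38, 19, 51, 89, 71]


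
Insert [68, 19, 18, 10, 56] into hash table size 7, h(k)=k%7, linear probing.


Insert 68: h=5 -> slot 5
Insert 19: h=5, 1 probes -> slot 6
Insert 18: h=4 -> slot 4
Insert 10: h=3 -> slot 3
Insert 56: h=0 -> slot 0

Table: [56, None, None, 10, 18, 68, 19]


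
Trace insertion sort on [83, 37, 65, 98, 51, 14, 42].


Initial: [83, 37, 65, 98, 51, 14, 42]
Insert 37: [37, 83, 65, 98, 51, 14, 42]
Insert 65: [37, 65, 83, 98, 51, 14, 42]
Insert 98: [37, 65, 83, 98, 51, 14, 42]
Insert 51: [37, 51, 65, 83, 98, 14, 42]
Insert 14: [14, 37, 51, 65, 83, 98, 42]
Insert 42: [14, 37, 42, 51, 65, 83, 98]

Sorted: [14, 37, 42, 51, 65, 83, 98]


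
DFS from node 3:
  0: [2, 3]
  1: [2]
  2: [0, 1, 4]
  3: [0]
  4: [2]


Visit 3, push [0]
Visit 0, push [2]
Visit 2, push [4, 1]
Visit 1, push []
Visit 4, push []

DFS order: [3, 0, 2, 1, 4]


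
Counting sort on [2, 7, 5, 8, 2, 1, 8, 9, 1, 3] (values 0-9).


Input: [2, 7, 5, 8, 2, 1, 8, 9, 1, 3]
Counts: [0, 2, 2, 1, 0, 1, 0, 1, 2, 1]

Sorted: [1, 1, 2, 2, 3, 5, 7, 8, 8, 9]


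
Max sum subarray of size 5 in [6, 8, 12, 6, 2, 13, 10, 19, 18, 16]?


[0:5]: 34
[1:6]: 41
[2:7]: 43
[3:8]: 50
[4:9]: 62
[5:10]: 76

Max: 76 at [5:10]


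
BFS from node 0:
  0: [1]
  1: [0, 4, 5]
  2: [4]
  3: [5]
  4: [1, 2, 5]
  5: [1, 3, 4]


Visit 0, enqueue [1]
Visit 1, enqueue [4, 5]
Visit 4, enqueue [2]
Visit 5, enqueue [3]
Visit 2, enqueue []
Visit 3, enqueue []

BFS order: [0, 1, 4, 5, 2, 3]


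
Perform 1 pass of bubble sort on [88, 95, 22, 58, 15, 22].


Initial: [88, 95, 22, 58, 15, 22]
Pass 1: [88, 22, 58, 15, 22, 95] (4 swaps)

After 1 pass: [88, 22, 58, 15, 22, 95]


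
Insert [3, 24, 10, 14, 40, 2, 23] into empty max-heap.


Insert 3: [3]
Insert 24: [24, 3]
Insert 10: [24, 3, 10]
Insert 14: [24, 14, 10, 3]
Insert 40: [40, 24, 10, 3, 14]
Insert 2: [40, 24, 10, 3, 14, 2]
Insert 23: [40, 24, 23, 3, 14, 2, 10]

Final heap: [40, 24, 23, 3, 14, 2, 10]


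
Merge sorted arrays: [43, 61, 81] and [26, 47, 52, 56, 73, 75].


Take 26 from B
Take 43 from A
Take 47 from B
Take 52 from B
Take 56 from B
Take 61 from A
Take 73 from B
Take 75 from B

Merged: [26, 43, 47, 52, 56, 61, 73, 75, 81]


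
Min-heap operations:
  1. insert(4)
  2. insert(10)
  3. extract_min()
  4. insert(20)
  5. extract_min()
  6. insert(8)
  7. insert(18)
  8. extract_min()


insert(4) -> [4]
insert(10) -> [4, 10]
extract_min()->4, [10]
insert(20) -> [10, 20]
extract_min()->10, [20]
insert(8) -> [8, 20]
insert(18) -> [8, 20, 18]
extract_min()->8, [18, 20]

Final heap: [18, 20]


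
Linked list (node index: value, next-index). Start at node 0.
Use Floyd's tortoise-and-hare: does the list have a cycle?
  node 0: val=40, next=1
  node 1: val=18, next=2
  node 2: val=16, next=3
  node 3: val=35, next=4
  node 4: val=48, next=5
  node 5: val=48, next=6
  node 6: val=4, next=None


Floyd's tortoise (slow, +1) and hare (fast, +2):
  init: slow=0, fast=0
  step 1: slow=1, fast=2
  step 2: slow=2, fast=4
  step 3: slow=3, fast=6
  step 4: fast -> None, no cycle

Cycle: no


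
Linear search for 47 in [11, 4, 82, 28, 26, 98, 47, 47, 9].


i=0: 11!=47
i=1: 4!=47
i=2: 82!=47
i=3: 28!=47
i=4: 26!=47
i=5: 98!=47
i=6: 47==47 found!

Found at 6, 7 comps


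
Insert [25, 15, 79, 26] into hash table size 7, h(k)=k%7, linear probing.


Insert 25: h=4 -> slot 4
Insert 15: h=1 -> slot 1
Insert 79: h=2 -> slot 2
Insert 26: h=5 -> slot 5

Table: [None, 15, 79, None, 25, 26, None]


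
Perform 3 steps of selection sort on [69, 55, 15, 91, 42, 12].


Initial: [69, 55, 15, 91, 42, 12]
Step 1: min=12 at 5
  Swap: [12, 55, 15, 91, 42, 69]
Step 2: min=15 at 2
  Swap: [12, 15, 55, 91, 42, 69]
Step 3: min=42 at 4
  Swap: [12, 15, 42, 91, 55, 69]

After 3 steps: [12, 15, 42, 91, 55, 69]


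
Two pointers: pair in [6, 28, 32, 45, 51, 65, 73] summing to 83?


lo=0(6)+hi=6(73)=79
lo=1(28)+hi=6(73)=101
lo=1(28)+hi=5(65)=93
lo=1(28)+hi=4(51)=79
lo=2(32)+hi=4(51)=83

Yes: 32+51=83


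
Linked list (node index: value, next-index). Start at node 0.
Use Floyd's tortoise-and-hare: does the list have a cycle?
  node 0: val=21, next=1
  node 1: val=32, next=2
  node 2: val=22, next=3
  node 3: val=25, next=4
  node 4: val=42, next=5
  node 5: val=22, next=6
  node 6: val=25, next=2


Floyd's tortoise (slow, +1) and hare (fast, +2):
  init: slow=0, fast=0
  step 1: slow=1, fast=2
  step 2: slow=2, fast=4
  step 3: slow=3, fast=6
  step 4: slow=4, fast=3
  step 5: slow=5, fast=5
  slow == fast at node 5: cycle detected

Cycle: yes


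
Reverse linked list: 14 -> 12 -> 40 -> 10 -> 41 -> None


Step 1: curr=14, set curr.next=prev(None) | reversed so far: 14
Step 2: curr=12, set curr.next=prev(14) | reversed so far: 12 -> 14
Step 3: curr=40, set curr.next=prev(12) | reversed so far: 40 -> 12 -> 14
Step 4: curr=10, set curr.next=prev(40) | reversed so far: 10 -> 40 -> 12 -> 14
Step 5: curr=41, set curr.next=prev(10) | reversed so far: 41 -> 10 -> 40 -> 12 -> 14

41 -> 10 -> 40 -> 12 -> 14 -> None


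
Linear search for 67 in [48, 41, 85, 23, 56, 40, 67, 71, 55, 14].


i=0: 48!=67
i=1: 41!=67
i=2: 85!=67
i=3: 23!=67
i=4: 56!=67
i=5: 40!=67
i=6: 67==67 found!

Found at 6, 7 comps


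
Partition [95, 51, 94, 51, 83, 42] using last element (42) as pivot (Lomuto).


Pivot: 42
Place pivot at 0: [42, 51, 94, 51, 83, 95]

Partitioned: [42, 51, 94, 51, 83, 95]


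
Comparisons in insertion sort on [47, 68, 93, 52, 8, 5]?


Algorithm: insertion sort
Input: [47, 68, 93, 52, 8, 5]
Sorted: [5, 8, 47, 52, 68, 93]

14


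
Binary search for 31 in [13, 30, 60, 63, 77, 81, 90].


Step 1: lo=0, hi=6, mid=3, val=63
Step 2: lo=0, hi=2, mid=1, val=30
Step 3: lo=2, hi=2, mid=2, val=60

Not found


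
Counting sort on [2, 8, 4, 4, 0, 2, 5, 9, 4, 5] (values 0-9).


Input: [2, 8, 4, 4, 0, 2, 5, 9, 4, 5]
Counts: [1, 0, 2, 0, 3, 2, 0, 0, 1, 1]

Sorted: [0, 2, 2, 4, 4, 4, 5, 5, 8, 9]


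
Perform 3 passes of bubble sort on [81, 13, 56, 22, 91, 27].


Initial: [81, 13, 56, 22, 91, 27]
Pass 1: [13, 56, 22, 81, 27, 91] (4 swaps)
Pass 2: [13, 22, 56, 27, 81, 91] (2 swaps)
Pass 3: [13, 22, 27, 56, 81, 91] (1 swaps)

After 3 passes: [13, 22, 27, 56, 81, 91]


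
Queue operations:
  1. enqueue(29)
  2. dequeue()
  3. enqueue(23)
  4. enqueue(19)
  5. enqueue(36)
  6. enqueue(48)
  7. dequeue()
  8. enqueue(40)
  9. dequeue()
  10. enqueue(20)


enqueue(29) -> [29]
dequeue()->29, []
enqueue(23) -> [23]
enqueue(19) -> [23, 19]
enqueue(36) -> [23, 19, 36]
enqueue(48) -> [23, 19, 36, 48]
dequeue()->23, [19, 36, 48]
enqueue(40) -> [19, 36, 48, 40]
dequeue()->19, [36, 48, 40]
enqueue(20) -> [36, 48, 40, 20]

Final queue: [36, 48, 40, 20]


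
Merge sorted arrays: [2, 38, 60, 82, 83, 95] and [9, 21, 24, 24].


Take 2 from A
Take 9 from B
Take 21 from B
Take 24 from B
Take 24 from B

Merged: [2, 9, 21, 24, 24, 38, 60, 82, 83, 95]


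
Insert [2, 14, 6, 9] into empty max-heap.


Insert 2: [2]
Insert 14: [14, 2]
Insert 6: [14, 2, 6]
Insert 9: [14, 9, 6, 2]

Final heap: [14, 9, 6, 2]


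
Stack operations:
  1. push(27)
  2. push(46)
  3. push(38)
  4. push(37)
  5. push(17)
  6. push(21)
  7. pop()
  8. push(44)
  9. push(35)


push(27) -> [27]
push(46) -> [27, 46]
push(38) -> [27, 46, 38]
push(37) -> [27, 46, 38, 37]
push(17) -> [27, 46, 38, 37, 17]
push(21) -> [27, 46, 38, 37, 17, 21]
pop()->21, [27, 46, 38, 37, 17]
push(44) -> [27, 46, 38, 37, 17, 44]
push(35) -> [27, 46, 38, 37, 17, 44, 35]

Final stack: [27, 46, 38, 37, 17, 44, 35]


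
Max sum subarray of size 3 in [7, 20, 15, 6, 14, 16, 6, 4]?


[0:3]: 42
[1:4]: 41
[2:5]: 35
[3:6]: 36
[4:7]: 36
[5:8]: 26

Max: 42 at [0:3]


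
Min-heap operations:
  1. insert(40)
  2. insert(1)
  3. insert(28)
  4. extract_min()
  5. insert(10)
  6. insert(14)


insert(40) -> [40]
insert(1) -> [1, 40]
insert(28) -> [1, 40, 28]
extract_min()->1, [28, 40]
insert(10) -> [10, 40, 28]
insert(14) -> [10, 14, 28, 40]

Final heap: [10, 14, 28, 40]


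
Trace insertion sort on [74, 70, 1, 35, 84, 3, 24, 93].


Initial: [74, 70, 1, 35, 84, 3, 24, 93]
Insert 70: [70, 74, 1, 35, 84, 3, 24, 93]
Insert 1: [1, 70, 74, 35, 84, 3, 24, 93]
Insert 35: [1, 35, 70, 74, 84, 3, 24, 93]
Insert 84: [1, 35, 70, 74, 84, 3, 24, 93]
Insert 3: [1, 3, 35, 70, 74, 84, 24, 93]
Insert 24: [1, 3, 24, 35, 70, 74, 84, 93]
Insert 93: [1, 3, 24, 35, 70, 74, 84, 93]

Sorted: [1, 3, 24, 35, 70, 74, 84, 93]


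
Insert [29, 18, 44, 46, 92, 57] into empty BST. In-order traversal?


Insert 29: root
Insert 18: L from 29
Insert 44: R from 29
Insert 46: R from 29 -> R from 44
Insert 92: R from 29 -> R from 44 -> R from 46
Insert 57: R from 29 -> R from 44 -> R from 46 -> L from 92

In-order: [18, 29, 44, 46, 57, 92]


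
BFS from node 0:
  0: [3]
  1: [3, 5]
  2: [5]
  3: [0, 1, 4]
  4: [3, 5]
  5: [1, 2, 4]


Visit 0, enqueue [3]
Visit 3, enqueue [1, 4]
Visit 1, enqueue [5]
Visit 4, enqueue []
Visit 5, enqueue [2]
Visit 2, enqueue []

BFS order: [0, 3, 1, 4, 5, 2]


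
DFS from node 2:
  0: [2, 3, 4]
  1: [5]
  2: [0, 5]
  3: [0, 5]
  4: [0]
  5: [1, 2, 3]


Visit 2, push [5, 0]
Visit 0, push [4, 3]
Visit 3, push [5]
Visit 5, push [1]
Visit 1, push []
Visit 4, push []

DFS order: [2, 0, 3, 5, 1, 4]


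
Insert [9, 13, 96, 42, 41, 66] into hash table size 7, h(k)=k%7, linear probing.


Insert 9: h=2 -> slot 2
Insert 13: h=6 -> slot 6
Insert 96: h=5 -> slot 5
Insert 42: h=0 -> slot 0
Insert 41: h=6, 2 probes -> slot 1
Insert 66: h=3 -> slot 3

Table: [42, 41, 9, 66, None, 96, 13]


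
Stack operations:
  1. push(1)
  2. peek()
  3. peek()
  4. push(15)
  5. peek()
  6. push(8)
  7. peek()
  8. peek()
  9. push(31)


push(1) -> [1]
peek()->1
peek()->1
push(15) -> [1, 15]
peek()->15
push(8) -> [1, 15, 8]
peek()->8
peek()->8
push(31) -> [1, 15, 8, 31]

Final stack: [1, 15, 8, 31]


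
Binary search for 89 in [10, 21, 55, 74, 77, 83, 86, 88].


Step 1: lo=0, hi=7, mid=3, val=74
Step 2: lo=4, hi=7, mid=5, val=83
Step 3: lo=6, hi=7, mid=6, val=86
Step 4: lo=7, hi=7, mid=7, val=88

Not found


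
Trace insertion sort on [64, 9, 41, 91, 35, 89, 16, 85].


Initial: [64, 9, 41, 91, 35, 89, 16, 85]
Insert 9: [9, 64, 41, 91, 35, 89, 16, 85]
Insert 41: [9, 41, 64, 91, 35, 89, 16, 85]
Insert 91: [9, 41, 64, 91, 35, 89, 16, 85]
Insert 35: [9, 35, 41, 64, 91, 89, 16, 85]
Insert 89: [9, 35, 41, 64, 89, 91, 16, 85]
Insert 16: [9, 16, 35, 41, 64, 89, 91, 85]
Insert 85: [9, 16, 35, 41, 64, 85, 89, 91]

Sorted: [9, 16, 35, 41, 64, 85, 89, 91]


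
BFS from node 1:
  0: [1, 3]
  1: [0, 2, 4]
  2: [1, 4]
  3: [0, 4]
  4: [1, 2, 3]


Visit 1, enqueue [0, 2, 4]
Visit 0, enqueue [3]
Visit 2, enqueue []
Visit 4, enqueue []
Visit 3, enqueue []

BFS order: [1, 0, 2, 4, 3]


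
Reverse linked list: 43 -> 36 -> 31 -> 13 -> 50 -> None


Step 1: curr=43, set curr.next=prev(None) | reversed so far: 43
Step 2: curr=36, set curr.next=prev(43) | reversed so far: 36 -> 43
Step 3: curr=31, set curr.next=prev(36) | reversed so far: 31 -> 36 -> 43
Step 4: curr=13, set curr.next=prev(31) | reversed so far: 13 -> 31 -> 36 -> 43
Step 5: curr=50, set curr.next=prev(13) | reversed so far: 50 -> 13 -> 31 -> 36 -> 43

50 -> 13 -> 31 -> 36 -> 43 -> None


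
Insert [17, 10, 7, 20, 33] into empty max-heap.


Insert 17: [17]
Insert 10: [17, 10]
Insert 7: [17, 10, 7]
Insert 20: [20, 17, 7, 10]
Insert 33: [33, 20, 7, 10, 17]

Final heap: [33, 20, 7, 10, 17]


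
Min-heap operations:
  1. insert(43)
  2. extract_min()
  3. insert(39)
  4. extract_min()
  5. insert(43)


insert(43) -> [43]
extract_min()->43, []
insert(39) -> [39]
extract_min()->39, []
insert(43) -> [43]

Final heap: [43]


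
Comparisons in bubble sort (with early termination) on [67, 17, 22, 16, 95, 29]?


Algorithm: bubble sort (with early termination)
Input: [67, 17, 22, 16, 95, 29]
Sorted: [16, 17, 22, 29, 67, 95]

14


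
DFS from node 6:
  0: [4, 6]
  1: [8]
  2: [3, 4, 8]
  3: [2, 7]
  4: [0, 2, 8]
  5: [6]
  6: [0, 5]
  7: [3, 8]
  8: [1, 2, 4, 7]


Visit 6, push [5, 0]
Visit 0, push [4]
Visit 4, push [8, 2]
Visit 2, push [8, 3]
Visit 3, push [7]
Visit 7, push [8]
Visit 8, push [1]
Visit 1, push []
Visit 5, push []

DFS order: [6, 0, 4, 2, 3, 7, 8, 1, 5]


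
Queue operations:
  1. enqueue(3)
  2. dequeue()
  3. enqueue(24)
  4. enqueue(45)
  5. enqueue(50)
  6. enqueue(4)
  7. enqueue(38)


enqueue(3) -> [3]
dequeue()->3, []
enqueue(24) -> [24]
enqueue(45) -> [24, 45]
enqueue(50) -> [24, 45, 50]
enqueue(4) -> [24, 45, 50, 4]
enqueue(38) -> [24, 45, 50, 4, 38]

Final queue: [24, 45, 50, 4, 38]


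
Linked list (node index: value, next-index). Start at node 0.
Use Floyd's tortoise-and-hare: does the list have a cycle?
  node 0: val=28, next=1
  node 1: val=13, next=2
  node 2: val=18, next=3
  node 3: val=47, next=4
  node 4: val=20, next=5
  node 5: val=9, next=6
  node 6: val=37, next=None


Floyd's tortoise (slow, +1) and hare (fast, +2):
  init: slow=0, fast=0
  step 1: slow=1, fast=2
  step 2: slow=2, fast=4
  step 3: slow=3, fast=6
  step 4: fast -> None, no cycle

Cycle: no


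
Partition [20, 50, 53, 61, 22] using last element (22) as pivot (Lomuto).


Pivot: 22
  20 <= 22: advance i (no swap)
Place pivot at 1: [20, 22, 53, 61, 50]

Partitioned: [20, 22, 53, 61, 50]


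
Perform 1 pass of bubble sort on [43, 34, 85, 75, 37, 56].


Initial: [43, 34, 85, 75, 37, 56]
Pass 1: [34, 43, 75, 37, 56, 85] (4 swaps)

After 1 pass: [34, 43, 75, 37, 56, 85]


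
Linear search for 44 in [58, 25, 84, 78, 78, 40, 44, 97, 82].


i=0: 58!=44
i=1: 25!=44
i=2: 84!=44
i=3: 78!=44
i=4: 78!=44
i=5: 40!=44
i=6: 44==44 found!

Found at 6, 7 comps


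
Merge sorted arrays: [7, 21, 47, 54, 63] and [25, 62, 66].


Take 7 from A
Take 21 from A
Take 25 from B
Take 47 from A
Take 54 from A
Take 62 from B
Take 63 from A

Merged: [7, 21, 25, 47, 54, 62, 63, 66]


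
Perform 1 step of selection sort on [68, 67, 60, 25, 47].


Initial: [68, 67, 60, 25, 47]
Step 1: min=25 at 3
  Swap: [25, 67, 60, 68, 47]

After 1 step: [25, 67, 60, 68, 47]


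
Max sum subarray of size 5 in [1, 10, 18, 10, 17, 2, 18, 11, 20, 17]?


[0:5]: 56
[1:6]: 57
[2:7]: 65
[3:8]: 58
[4:9]: 68
[5:10]: 68

Max: 68 at [4:9]


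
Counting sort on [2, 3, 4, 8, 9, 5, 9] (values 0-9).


Input: [2, 3, 4, 8, 9, 5, 9]
Counts: [0, 0, 1, 1, 1, 1, 0, 0, 1, 2]

Sorted: [2, 3, 4, 5, 8, 9, 9]
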